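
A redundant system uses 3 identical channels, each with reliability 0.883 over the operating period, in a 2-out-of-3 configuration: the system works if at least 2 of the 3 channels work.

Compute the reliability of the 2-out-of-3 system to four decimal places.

0.9621

R = Σ_{i=2}^{3} C(3,i) p^i (1−p)^{3−i} with p = 0.883
C(3,2)·0.883^2·0.117^1 = 0.273671
C(3,3)·0.883^3·0.117^0 = 0.688465
Sum = 0.9621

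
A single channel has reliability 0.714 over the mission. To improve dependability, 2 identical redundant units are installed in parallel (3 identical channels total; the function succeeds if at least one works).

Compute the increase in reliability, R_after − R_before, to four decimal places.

R_before = 0.714
R_after = 1 − (1 − 0.714)^3 = 0.9766
ΔR = 0.9766 − 0.714 = 0.2626

0.2626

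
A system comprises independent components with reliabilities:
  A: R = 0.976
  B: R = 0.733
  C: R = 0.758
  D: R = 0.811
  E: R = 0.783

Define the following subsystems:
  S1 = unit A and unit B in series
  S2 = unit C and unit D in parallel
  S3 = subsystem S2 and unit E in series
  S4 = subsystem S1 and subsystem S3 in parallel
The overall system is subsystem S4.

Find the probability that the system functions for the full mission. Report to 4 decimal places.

0.9281

Series (A and B): 0.976000 × 0.733000 = 0.715408
Parallel (C and D): 1 − (1 − 0.758000)(1 − 0.811000) = 0.954262
Series ([0.954262] and E): 0.954262 × 0.783000 = 0.747187
Parallel ([0.715408] and [0.747187]): 1 − (1 − 0.715408)(1 − 0.747187) = 0.9281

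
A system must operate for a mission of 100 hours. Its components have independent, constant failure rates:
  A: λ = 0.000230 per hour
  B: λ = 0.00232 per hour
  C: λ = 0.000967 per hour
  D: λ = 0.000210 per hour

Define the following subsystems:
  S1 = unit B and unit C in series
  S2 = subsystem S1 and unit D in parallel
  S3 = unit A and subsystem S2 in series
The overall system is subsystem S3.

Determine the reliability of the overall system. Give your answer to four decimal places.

R(A) = exp(−0.000230 × 100) = 0.977262
R(B) = exp(−0.00232 × 100) = 0.792946
R(C) = exp(−0.000967 × 100) = 0.907828
R(D) = exp(−0.000210 × 100) = 0.979219
Series (B and C): 0.792946 × 0.907828 = 0.719859
Parallel ([0.719859] and D): 1 − (1 − 0.719859)(1 − 0.979219) = 0.994178
Series (A and [0.994178]): 0.977262 × 0.994178 = 0.9716

0.9716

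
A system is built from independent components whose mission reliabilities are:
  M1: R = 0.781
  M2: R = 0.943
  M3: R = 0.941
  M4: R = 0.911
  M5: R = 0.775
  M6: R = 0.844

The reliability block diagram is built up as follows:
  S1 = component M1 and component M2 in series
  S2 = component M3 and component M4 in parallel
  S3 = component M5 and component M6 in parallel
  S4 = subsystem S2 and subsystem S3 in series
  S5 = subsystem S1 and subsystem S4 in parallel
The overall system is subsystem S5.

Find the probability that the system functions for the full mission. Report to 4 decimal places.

0.9894

Series (M1 and M2): 0.781000 × 0.943000 = 0.736483
Parallel (M3 and M4): 1 − (1 − 0.941000)(1 − 0.911000) = 0.994749
Parallel (M5 and M6): 1 − (1 − 0.775000)(1 − 0.844000) = 0.964900
Series ([0.994749] and [0.964900]): 0.994749 × 0.964900 = 0.959833
Parallel ([0.736483] and [0.959833]): 1 − (1 − 0.736483)(1 − 0.959833) = 0.9894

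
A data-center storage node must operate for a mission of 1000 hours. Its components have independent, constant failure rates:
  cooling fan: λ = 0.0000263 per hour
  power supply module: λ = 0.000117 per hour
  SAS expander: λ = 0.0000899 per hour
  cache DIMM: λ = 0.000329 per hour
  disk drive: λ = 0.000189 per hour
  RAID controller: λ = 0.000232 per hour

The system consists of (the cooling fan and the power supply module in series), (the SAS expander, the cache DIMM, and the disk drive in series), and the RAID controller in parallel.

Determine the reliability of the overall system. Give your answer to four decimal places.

R(cooling fan) = exp(−0.0000263 × 1000) = 0.974043
R(power supply module) = exp(−0.000117 × 1000) = 0.889585
R(SAS expander) = exp(−0.0000899 × 1000) = 0.914023
R(cache DIMM) = exp(−0.000329 × 1000) = 0.719643
R(disk drive) = exp(−0.000189 × 1000) = 0.827787
R(RAID controller) = exp(−0.000232 × 1000) = 0.792946
Series (cooling fan and power supply module): 0.974043 × 0.889585 = 0.866494
Series (SAS expander, cache DIMM, and disk drive): 0.914023 × 0.719643 × 0.827787 = 0.544494
Parallel ([0.866494], [0.544494], and RAID controller): 1 − (1 − 0.866494)(1 − 0.544494)(1 − 0.792946) = 0.9874

0.9874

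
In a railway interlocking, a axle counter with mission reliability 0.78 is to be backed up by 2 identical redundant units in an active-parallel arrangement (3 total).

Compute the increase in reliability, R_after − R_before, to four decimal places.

R_before = 0.78
R_after = 1 − (1 − 0.78)^3 = 0.9894
ΔR = 0.9894 − 0.78 = 0.2094

0.2094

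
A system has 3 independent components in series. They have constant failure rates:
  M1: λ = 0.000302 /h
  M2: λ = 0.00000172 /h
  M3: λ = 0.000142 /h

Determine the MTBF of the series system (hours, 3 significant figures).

2240

Series of exponential components: λ_sys = Σ λ_i
λ_sys = 0.000302 + 0.00000172 + 0.000142 = 4.4572e-04 /h
MTBF = 1 / λ_sys = 2240 h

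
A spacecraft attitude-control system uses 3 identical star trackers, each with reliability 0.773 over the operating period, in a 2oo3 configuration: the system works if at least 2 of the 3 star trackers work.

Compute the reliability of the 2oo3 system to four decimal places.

R = Σ_{i=2}^{3} C(3,i) p^i (1−p)^{3−i} with p = 0.773
C(3,2)·0.773^2·0.227^1 = 0.406917
C(3,3)·0.773^3·0.227^0 = 0.461890
Sum = 0.8688

0.8688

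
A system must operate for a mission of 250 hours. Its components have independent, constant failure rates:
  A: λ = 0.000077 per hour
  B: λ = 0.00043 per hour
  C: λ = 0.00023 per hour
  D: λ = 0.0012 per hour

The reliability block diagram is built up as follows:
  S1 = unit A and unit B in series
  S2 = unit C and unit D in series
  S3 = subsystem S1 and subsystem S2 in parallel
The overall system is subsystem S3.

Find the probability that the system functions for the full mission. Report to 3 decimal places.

0.964

R(A) = exp(−0.000077 × 250) = 0.98093
R(B) = exp(−0.00043 × 250) = 0.89808
R(C) = exp(−0.00023 × 250) = 0.94412
R(D) = exp(−0.0012 × 250) = 0.74082
Series (A and B): 0.98093 × 0.89808 = 0.88095
Series (C and D): 0.94412 × 0.74082 = 0.69942
Parallel ([0.88095] and [0.69942]): 1 − (1 − 0.88095)(1 − 0.69942) = 0.964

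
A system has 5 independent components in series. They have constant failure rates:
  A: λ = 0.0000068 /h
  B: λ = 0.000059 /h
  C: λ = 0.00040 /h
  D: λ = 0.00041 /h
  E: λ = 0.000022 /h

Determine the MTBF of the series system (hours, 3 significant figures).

1110

Series of exponential components: λ_sys = Σ λ_i
λ_sys = 0.0000068 + 0.000059 + 0.00040 + 0.00041 + 0.000022 = 8.9780e-04 /h
MTBF = 1 / λ_sys = 1110 h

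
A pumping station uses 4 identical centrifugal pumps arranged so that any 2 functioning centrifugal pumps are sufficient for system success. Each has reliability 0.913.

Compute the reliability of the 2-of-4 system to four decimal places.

R = Σ_{i=2}^{4} C(4,i) p^i (1−p)^{4−i} with p = 0.913
C(4,2)·0.913^2·0.087^2 = 0.037856
C(4,3)·0.913^3·0.087^1 = 0.264845
C(4,4)·0.913^4·0.087^0 = 0.694837
Sum = 0.9975

0.9975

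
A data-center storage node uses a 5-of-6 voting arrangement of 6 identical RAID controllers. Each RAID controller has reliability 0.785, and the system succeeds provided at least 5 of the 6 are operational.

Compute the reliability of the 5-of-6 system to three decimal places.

R = Σ_{i=5}^{6} C(6,i) p^i (1−p)^{6−i} with p = 0.785
C(6,5)·0.785^5·0.215^1 = 0.38454
C(6,6)·0.785^6·0.215^0 = 0.23400
Sum = 0.619

0.619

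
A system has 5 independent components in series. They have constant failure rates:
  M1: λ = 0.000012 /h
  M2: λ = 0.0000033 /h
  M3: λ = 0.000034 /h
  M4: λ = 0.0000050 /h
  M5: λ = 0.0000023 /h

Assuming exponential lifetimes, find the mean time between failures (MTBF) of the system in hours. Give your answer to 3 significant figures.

17700

Series of exponential components: λ_sys = Σ λ_i
λ_sys = 0.000012 + 0.0000033 + 0.000034 + 0.0000050 + 0.0000023 = 5.6600e-05 /h
MTBF = 1 / λ_sys = 17700 h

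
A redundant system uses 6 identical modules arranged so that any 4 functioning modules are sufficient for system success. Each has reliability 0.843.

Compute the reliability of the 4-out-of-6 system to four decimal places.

R = Σ_{i=4}^{6} C(6,i) p^i (1−p)^{6−i} with p = 0.843
C(6,4)·0.843^4·0.157^2 = 0.186724
C(6,5)·0.843^5·0.157^1 = 0.401041
C(6,6)·0.843^6·0.157^0 = 0.358893
Sum = 0.9467

0.9467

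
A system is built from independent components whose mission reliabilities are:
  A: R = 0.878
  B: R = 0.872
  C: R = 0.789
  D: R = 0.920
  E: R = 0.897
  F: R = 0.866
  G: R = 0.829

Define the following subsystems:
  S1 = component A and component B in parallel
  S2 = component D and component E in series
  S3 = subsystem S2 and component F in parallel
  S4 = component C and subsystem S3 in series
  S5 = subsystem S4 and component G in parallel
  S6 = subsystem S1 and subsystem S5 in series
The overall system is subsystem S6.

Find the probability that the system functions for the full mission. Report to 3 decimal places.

0.946

Parallel (A and B): 1 − (1 − 0.87800)(1 − 0.87200) = 0.98438
Series (D and E): 0.92000 × 0.89700 = 0.82524
Parallel ([0.82524] and F): 1 − (1 − 0.82524)(1 − 0.86600) = 0.97658
Series (C and [0.97658]): 0.78900 × 0.97658 = 0.77052
Parallel ([0.77052] and G): 1 − (1 − 0.77052)(1 − 0.82900) = 0.96076
Series ([0.98438] and [0.96076]): 0.98438 × 0.96076 = 0.946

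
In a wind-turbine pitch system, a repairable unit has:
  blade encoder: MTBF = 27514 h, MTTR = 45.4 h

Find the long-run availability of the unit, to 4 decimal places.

A(blade encoder) = MTBF/(MTBF+MTTR) = 27514/(27514+45.4) = 0.9984

0.9984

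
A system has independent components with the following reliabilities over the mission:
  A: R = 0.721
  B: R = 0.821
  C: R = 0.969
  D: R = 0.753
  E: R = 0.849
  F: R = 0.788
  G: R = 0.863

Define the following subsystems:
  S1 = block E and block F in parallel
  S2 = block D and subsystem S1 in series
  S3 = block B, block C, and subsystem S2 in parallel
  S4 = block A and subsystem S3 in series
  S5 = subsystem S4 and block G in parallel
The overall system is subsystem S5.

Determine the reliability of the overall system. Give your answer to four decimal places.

Parallel (E and F): 1 − (1 − 0.849000)(1 − 0.788000) = 0.967988
Series (D and [0.967988]): 0.753000 × 0.967988 = 0.728895
Parallel (B, C, and [0.728895]): 1 − (1 − 0.821000)(1 − 0.969000)(1 − 0.728895) = 0.998496
Series (A and [0.998496]): 0.721000 × 0.998496 = 0.719916
Parallel ([0.719916] and G): 1 − (1 − 0.719916)(1 − 0.863000) = 0.9616

0.9616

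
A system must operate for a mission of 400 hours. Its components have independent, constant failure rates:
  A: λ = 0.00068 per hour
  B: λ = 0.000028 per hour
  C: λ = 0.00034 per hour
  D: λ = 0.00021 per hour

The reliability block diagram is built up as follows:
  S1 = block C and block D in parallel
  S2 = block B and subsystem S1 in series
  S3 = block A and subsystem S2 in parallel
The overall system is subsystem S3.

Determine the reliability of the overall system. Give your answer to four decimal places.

0.9949

R(A) = exp(−0.00068 × 400) = 0.761854
R(B) = exp(−0.000028 × 400) = 0.988862
R(C) = exp(−0.00034 × 400) = 0.872843
R(D) = exp(−0.00021 × 400) = 0.919431
Parallel (C and D): 1 − (1 − 0.872843)(1 − 0.919431) = 0.989755
Series (B and [0.989755]): 0.988862 × 0.989755 = 0.978731
Parallel (A and [0.978731]): 1 − (1 − 0.761854)(1 − 0.978731) = 0.9949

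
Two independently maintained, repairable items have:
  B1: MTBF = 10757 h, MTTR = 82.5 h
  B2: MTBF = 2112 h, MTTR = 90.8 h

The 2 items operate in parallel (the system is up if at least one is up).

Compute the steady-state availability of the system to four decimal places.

A(B1) = MTBF/(MTBF+MTTR) = 10757/(10757+82.5) = 0.992389
A(B2) = MTBF/(MTBF+MTTR) = 2112/(2112+90.8) = 0.958780
Parallel availability: 1 − (1 − 0.992389)(1 − 0.958780) = 0.9997

0.9997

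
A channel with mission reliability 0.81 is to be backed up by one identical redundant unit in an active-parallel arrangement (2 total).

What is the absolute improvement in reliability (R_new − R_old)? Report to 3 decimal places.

R_before = 0.81
R_after = 1 − (1 − 0.81)^2 = 0.964
ΔR = 0.964 − 0.81 = 0.154

0.154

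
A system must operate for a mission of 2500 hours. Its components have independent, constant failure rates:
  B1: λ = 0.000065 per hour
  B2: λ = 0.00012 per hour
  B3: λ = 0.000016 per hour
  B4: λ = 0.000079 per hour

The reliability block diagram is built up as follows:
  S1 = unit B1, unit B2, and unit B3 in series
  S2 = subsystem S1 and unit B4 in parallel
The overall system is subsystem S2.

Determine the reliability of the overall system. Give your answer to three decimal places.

0.929

R(B1) = exp(−0.000065 × 2500) = 0.85002
R(B2) = exp(−0.00012 × 2500) = 0.74082
R(B3) = exp(−0.000016 × 2500) = 0.96079
R(B4) = exp(−0.000079 × 2500) = 0.82078
Series (B1, B2, and B3): 0.85002 × 0.74082 × 0.96079 = 0.60502
Parallel ([0.60502] and B4): 1 − (1 − 0.60502)(1 − 0.82078) = 0.929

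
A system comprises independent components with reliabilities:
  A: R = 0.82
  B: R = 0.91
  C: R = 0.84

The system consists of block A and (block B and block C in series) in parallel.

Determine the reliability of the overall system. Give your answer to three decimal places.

Series (B and C): 0.91000 × 0.84000 = 0.76440
Parallel (A and [0.76440]): 1 − (1 − 0.82000)(1 − 0.76440) = 0.958

0.958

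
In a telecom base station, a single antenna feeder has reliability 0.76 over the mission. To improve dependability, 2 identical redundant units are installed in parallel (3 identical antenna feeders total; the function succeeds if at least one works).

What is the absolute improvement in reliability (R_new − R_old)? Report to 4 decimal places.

R_before = 0.76
R_after = 1 − (1 − 0.76)^3 = 0.9862
ΔR = 0.9862 − 0.76 = 0.2262

0.2262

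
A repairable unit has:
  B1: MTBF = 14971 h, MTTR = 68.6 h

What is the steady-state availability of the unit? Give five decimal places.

A(B1) = MTBF/(MTBF+MTTR) = 14971/(14971+68.6) = 0.99544

0.99544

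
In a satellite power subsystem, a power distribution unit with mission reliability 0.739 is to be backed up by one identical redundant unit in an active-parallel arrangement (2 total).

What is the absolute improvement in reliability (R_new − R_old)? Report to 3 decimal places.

0.193

R_before = 0.739
R_after = 1 − (1 − 0.739)^2 = 0.932
ΔR = 0.932 − 0.739 = 0.193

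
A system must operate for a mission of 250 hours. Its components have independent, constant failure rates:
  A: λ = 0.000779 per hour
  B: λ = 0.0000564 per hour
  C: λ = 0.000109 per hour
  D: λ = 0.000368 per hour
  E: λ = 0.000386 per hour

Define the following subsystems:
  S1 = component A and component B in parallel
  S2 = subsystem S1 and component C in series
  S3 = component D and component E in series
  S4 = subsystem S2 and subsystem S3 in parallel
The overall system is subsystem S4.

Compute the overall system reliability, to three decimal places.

0.995

R(A) = exp(−0.000779 × 250) = 0.82304
R(B) = exp(−0.0000564 × 250) = 0.98600
R(C) = exp(−0.000109 × 250) = 0.97312
R(D) = exp(−0.000368 × 250) = 0.91211
R(E) = exp(−0.000386 × 250) = 0.90801
Parallel (A and B): 1 − (1 − 0.82304)(1 − 0.98600) = 0.99752
Series ([0.99752] and C): 0.99752 × 0.97312 = 0.97071
Series (D and E): 0.91211 × 0.90801 = 0.82821
Parallel ([0.97071] and [0.82821]): 1 − (1 − 0.97071)(1 − 0.82821) = 0.995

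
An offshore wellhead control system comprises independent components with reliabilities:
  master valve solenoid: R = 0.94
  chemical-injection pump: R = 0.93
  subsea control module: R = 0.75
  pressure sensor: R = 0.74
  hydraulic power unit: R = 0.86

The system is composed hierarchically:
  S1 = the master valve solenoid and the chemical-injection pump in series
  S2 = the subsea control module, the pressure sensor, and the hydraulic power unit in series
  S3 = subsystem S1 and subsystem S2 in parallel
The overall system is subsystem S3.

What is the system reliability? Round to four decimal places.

0.9342

Series (master valve solenoid and chemical-injection pump): 0.940000 × 0.930000 = 0.874200
Series (subsea control module, pressure sensor, and hydraulic power unit): 0.750000 × 0.740000 × 0.860000 = 0.477300
Parallel ([0.874200] and [0.477300]): 1 − (1 − 0.874200)(1 − 0.477300) = 0.9342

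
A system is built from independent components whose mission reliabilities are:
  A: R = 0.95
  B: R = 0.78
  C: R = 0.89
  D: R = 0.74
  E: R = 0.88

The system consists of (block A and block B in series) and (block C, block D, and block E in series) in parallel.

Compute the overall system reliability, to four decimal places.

Series (A and B): 0.950000 × 0.780000 = 0.741000
Series (C, D, and E): 0.890000 × 0.740000 × 0.880000 = 0.579568
Parallel ([0.741000] and [0.579568]): 1 − (1 − 0.741000)(1 − 0.579568) = 0.8911

0.8911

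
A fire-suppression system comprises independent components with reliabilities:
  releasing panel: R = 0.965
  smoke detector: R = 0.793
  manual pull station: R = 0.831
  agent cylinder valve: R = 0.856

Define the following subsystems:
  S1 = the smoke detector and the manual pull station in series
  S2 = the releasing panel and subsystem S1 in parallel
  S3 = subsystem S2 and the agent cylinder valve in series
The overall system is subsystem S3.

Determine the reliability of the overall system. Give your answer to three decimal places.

0.846

Series (smoke detector and manual pull station): 0.79300 × 0.83100 = 0.65898
Parallel (releasing panel and [0.65898]): 1 − (1 − 0.96500)(1 − 0.65898) = 0.98806
Series ([0.98806] and agent cylinder valve): 0.98806 × 0.85600 = 0.846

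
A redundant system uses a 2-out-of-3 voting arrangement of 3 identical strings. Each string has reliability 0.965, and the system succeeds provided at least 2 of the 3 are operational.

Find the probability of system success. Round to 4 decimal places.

R = Σ_{i=2}^{3} C(3,i) p^i (1−p)^{3−i} with p = 0.965
C(3,2)·0.965^2·0.035^1 = 0.097779
C(3,3)·0.965^3·0.035^0 = 0.898632
Sum = 0.9964

0.9964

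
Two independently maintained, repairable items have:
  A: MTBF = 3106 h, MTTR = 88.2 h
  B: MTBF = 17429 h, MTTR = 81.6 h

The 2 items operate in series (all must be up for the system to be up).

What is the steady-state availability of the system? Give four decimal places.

0.9679

A(A) = MTBF/(MTBF+MTTR) = 3106/(3106+88.2) = 0.972387
A(B) = MTBF/(MTBF+MTTR) = 17429/(17429+81.6) = 0.995340
Series availability: 0.972387 × 0.995340 = 0.9679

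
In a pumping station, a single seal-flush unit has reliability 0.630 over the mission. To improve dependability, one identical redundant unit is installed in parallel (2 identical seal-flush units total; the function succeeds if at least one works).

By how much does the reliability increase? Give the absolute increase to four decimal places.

R_before = 0.630
R_after = 1 − (1 − 0.630)^2 = 0.8631
ΔR = 0.8631 − 0.630 = 0.2331

0.2331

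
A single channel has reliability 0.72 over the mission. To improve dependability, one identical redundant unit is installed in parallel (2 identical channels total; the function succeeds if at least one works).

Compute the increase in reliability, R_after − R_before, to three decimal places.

0.202

R_before = 0.72
R_after = 1 − (1 − 0.72)^2 = 0.922
ΔR = 0.922 − 0.72 = 0.202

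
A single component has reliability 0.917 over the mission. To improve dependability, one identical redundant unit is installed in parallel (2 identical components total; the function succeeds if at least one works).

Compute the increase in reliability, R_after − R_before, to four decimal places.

0.0761

R_before = 0.917
R_after = 1 − (1 − 0.917)^2 = 0.9931
ΔR = 0.9931 − 0.917 = 0.0761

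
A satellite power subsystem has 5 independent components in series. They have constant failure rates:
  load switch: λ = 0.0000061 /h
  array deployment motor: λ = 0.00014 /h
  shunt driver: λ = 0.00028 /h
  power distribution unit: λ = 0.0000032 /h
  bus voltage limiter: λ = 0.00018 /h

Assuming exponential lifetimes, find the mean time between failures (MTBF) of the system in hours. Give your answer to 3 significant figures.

1640

Series of exponential components: λ_sys = Σ λ_i
λ_sys = 0.0000061 + 0.00014 + 0.00028 + 0.0000032 + 0.00018 = 6.0930e-04 /h
MTBF = 1 / λ_sys = 1640 h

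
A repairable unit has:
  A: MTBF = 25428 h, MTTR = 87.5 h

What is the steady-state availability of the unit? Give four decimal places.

0.9966

A(A) = MTBF/(MTBF+MTTR) = 25428/(25428+87.5) = 0.9966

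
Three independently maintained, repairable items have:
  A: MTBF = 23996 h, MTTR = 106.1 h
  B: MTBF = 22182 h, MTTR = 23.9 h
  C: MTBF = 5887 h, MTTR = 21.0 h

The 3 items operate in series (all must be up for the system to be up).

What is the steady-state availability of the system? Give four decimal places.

0.9910

A(A) = MTBF/(MTBF+MTTR) = 23996/(23996+106.1) = 0.995598
A(B) = MTBF/(MTBF+MTTR) = 22182/(22182+23.9) = 0.998924
A(C) = MTBF/(MTBF+MTTR) = 5887/(5887+21.0) = 0.996445
Series availability: 0.995598 × 0.998924 × 0.996445 = 0.9910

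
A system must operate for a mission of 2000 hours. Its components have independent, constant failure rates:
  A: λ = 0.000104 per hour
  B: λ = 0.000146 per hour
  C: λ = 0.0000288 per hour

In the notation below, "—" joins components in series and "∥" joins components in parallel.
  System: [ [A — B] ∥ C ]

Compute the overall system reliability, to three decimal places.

0.978

R(A) = exp(−0.000104 × 2000) = 0.81221
R(B) = exp(−0.000146 × 2000) = 0.74677
R(C) = exp(−0.0000288 × 2000) = 0.94403
Series (A and B): 0.81221 × 0.74677 = 0.60653
Parallel ([0.60653] and C): 1 − (1 − 0.60653)(1 − 0.94403) = 0.978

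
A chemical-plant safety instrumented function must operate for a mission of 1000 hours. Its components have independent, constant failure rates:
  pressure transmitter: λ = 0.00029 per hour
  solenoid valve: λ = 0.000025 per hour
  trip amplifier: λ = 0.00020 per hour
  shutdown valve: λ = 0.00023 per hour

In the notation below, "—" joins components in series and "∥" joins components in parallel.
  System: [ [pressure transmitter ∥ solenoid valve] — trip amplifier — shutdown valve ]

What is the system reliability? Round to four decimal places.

R(pressure transmitter) = exp(−0.00029 × 1000) = 0.748264
R(solenoid valve) = exp(−0.000025 × 1000) = 0.975310
R(trip amplifier) = exp(−0.00020 × 1000) = 0.818731
R(shutdown valve) = exp(−0.00023 × 1000) = 0.794534
Parallel (pressure transmitter and solenoid valve): 1 − (1 − 0.748264)(1 − 0.975310) = 0.993785
Series ([0.993785], trip amplifier, and shutdown valve): 0.993785 × 0.818731 × 0.794534 = 0.6465

0.6465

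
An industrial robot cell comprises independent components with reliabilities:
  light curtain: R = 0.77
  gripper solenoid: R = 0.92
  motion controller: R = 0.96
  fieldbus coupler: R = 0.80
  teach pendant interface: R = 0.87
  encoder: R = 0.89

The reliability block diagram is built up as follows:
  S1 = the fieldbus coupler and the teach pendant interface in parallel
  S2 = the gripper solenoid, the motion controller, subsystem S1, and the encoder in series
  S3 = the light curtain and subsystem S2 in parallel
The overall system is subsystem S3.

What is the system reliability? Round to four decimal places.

0.9461

Parallel (fieldbus coupler and teach pendant interface): 1 − (1 − 0.800000)(1 − 0.870000) = 0.974000
Series (gripper solenoid, motion controller, [0.974000], and encoder): 0.920000 × 0.960000 × 0.974000 × 0.890000 = 0.765611
Parallel (light curtain and [0.765611]): 1 − (1 − 0.770000)(1 − 0.765611) = 0.9461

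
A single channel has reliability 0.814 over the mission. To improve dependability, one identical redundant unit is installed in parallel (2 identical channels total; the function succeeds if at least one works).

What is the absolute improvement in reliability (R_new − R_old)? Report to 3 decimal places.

R_before = 0.814
R_after = 1 − (1 − 0.814)^2 = 0.965
ΔR = 0.965 − 0.814 = 0.151

0.151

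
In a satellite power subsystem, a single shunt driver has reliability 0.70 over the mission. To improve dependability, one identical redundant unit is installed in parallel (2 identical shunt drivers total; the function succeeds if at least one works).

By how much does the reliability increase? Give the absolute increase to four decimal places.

R_before = 0.70
R_after = 1 − (1 − 0.70)^2 = 0.9100
ΔR = 0.9100 − 0.70 = 0.2100

0.2100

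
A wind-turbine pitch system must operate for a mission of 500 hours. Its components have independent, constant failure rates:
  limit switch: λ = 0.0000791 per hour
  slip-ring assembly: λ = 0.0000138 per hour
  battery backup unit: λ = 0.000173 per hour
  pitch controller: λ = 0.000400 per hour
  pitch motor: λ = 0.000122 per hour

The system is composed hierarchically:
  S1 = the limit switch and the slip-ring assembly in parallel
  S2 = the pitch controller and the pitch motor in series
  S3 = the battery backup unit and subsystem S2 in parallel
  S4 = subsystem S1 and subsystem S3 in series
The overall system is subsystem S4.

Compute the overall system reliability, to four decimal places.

0.9807

R(limit switch) = exp(−0.0000791 × 500) = 0.961222
R(slip-ring assembly) = exp(−0.0000138 × 500) = 0.993124
R(battery backup unit) = exp(−0.000173 × 500) = 0.917136
R(pitch controller) = exp(−0.000400 × 500) = 0.818731
R(pitch motor) = exp(−0.000122 × 500) = 0.940823
Parallel (limit switch and slip-ring assembly): 1 − (1 − 0.961222)(1 − 0.993124) = 0.999733
Series (pitch controller and pitch motor): 0.818731 × 0.940823 = 0.770281
Parallel (battery backup unit and [0.770281]): 1 − (1 − 0.917136)(1 − 0.770281) = 0.980965
Series ([0.999733] and [0.980965]): 0.999733 × 0.980965 = 0.9807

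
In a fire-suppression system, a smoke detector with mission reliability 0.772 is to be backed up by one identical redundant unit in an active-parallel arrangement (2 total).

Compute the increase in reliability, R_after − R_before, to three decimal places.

R_before = 0.772
R_after = 1 − (1 − 0.772)^2 = 0.948
ΔR = 0.948 − 0.772 = 0.176

0.176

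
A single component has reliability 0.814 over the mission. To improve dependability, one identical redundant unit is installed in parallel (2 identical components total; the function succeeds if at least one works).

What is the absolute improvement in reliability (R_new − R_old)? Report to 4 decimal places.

0.1514

R_before = 0.814
R_after = 1 − (1 − 0.814)^2 = 0.9654
ΔR = 0.9654 − 0.814 = 0.1514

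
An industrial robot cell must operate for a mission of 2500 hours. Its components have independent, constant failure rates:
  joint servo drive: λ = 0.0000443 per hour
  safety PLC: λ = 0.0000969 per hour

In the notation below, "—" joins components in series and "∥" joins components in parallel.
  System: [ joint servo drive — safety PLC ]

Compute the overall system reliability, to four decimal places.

R(joint servo drive) = exp(−0.0000443 × 2500) = 0.895163
R(safety PLC) = exp(−0.0000969 × 2500) = 0.784860
Series (joint servo drive and safety PLC): 0.895163 × 0.784860 = 0.7026

0.7026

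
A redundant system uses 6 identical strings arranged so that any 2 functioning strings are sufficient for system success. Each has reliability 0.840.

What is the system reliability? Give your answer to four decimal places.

0.9995

R = Σ_{i=2}^{6} C(6,i) p^i (1−p)^{6−i} with p = 0.840
C(6,2)·0.840^2·0.160^4 = 0.006936
C(6,3)·0.840^3·0.160^3 = 0.048554
C(6,4)·0.840^4·0.160^2 = 0.191183
C(6,5)·0.840^5·0.160^1 = 0.401483
C(6,6)·0.840^6·0.160^0 = 0.351298
Sum = 0.9995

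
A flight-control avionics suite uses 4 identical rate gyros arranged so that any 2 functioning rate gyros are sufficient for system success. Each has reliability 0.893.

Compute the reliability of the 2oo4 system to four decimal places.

R = Σ_{i=2}^{4} C(4,i) p^i (1−p)^{4−i} with p = 0.893
C(4,2)·0.893^2·0.107^2 = 0.054780
C(4,3)·0.893^3·0.107^1 = 0.304788
C(4,4)·0.893^4·0.107^0 = 0.635925
Sum = 0.9955

0.9955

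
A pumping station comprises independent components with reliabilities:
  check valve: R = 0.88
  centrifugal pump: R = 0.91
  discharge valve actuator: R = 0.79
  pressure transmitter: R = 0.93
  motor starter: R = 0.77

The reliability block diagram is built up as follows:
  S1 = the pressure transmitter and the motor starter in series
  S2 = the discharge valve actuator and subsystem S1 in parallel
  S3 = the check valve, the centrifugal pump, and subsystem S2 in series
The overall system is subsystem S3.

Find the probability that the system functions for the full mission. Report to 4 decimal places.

0.7531

Series (pressure transmitter and motor starter): 0.930000 × 0.770000 = 0.716100
Parallel (discharge valve actuator and [0.716100]): 1 − (1 − 0.790000)(1 − 0.716100) = 0.940381
Series (check valve, centrifugal pump, and [0.940381]): 0.880000 × 0.910000 × 0.940381 = 0.7531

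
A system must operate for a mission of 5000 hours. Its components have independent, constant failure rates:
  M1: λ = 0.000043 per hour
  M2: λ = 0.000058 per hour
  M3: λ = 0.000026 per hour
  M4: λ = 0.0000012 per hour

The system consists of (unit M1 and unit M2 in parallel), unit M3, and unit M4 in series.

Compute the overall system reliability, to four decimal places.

R(M1) = exp(−0.000043 × 5000) = 0.806541
R(M2) = exp(−0.000058 × 5000) = 0.748264
R(M3) = exp(−0.000026 × 5000) = 0.878095
R(M4) = exp(−0.0000012 × 5000) = 0.994018
Parallel (M1 and M2): 1 − (1 − 0.806541)(1 − 0.748264) = 0.951299
Series ([0.951299], M3, and M4): 0.951299 × 0.878095 × 0.994018 = 0.8303

0.8303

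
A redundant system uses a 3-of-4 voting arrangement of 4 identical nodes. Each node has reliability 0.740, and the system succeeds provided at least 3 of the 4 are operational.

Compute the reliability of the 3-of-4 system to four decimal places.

R = Σ_{i=3}^{4} C(4,i) p^i (1−p)^{4−i} with p = 0.740
C(4,3)·0.740^3·0.260^1 = 0.421433
C(4,4)·0.740^4·0.260^0 = 0.299866
Sum = 0.7213

0.7213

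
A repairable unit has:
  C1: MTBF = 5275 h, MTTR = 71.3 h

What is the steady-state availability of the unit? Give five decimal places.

0.98666

A(C1) = MTBF/(MTBF+MTTR) = 5275/(5275+71.3) = 0.98666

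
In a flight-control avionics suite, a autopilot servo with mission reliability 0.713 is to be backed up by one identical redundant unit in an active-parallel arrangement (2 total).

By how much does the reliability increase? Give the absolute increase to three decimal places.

R_before = 0.713
R_after = 1 − (1 − 0.713)^2 = 0.918
ΔR = 0.918 − 0.713 = 0.205

0.205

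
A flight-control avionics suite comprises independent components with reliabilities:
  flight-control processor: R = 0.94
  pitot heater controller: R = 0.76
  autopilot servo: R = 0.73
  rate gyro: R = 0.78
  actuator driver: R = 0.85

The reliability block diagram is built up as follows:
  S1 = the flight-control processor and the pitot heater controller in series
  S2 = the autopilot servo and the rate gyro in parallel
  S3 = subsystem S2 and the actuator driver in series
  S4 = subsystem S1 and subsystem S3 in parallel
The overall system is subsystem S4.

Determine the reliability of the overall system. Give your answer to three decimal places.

0.943

Series (flight-control processor and pitot heater controller): 0.94000 × 0.76000 = 0.71440
Parallel (autopilot servo and rate gyro): 1 − (1 − 0.73000)(1 − 0.78000) = 0.94060
Series ([0.94060] and actuator driver): 0.94060 × 0.85000 = 0.79951
Parallel ([0.71440] and [0.79951]): 1 − (1 − 0.71440)(1 − 0.79951) = 0.943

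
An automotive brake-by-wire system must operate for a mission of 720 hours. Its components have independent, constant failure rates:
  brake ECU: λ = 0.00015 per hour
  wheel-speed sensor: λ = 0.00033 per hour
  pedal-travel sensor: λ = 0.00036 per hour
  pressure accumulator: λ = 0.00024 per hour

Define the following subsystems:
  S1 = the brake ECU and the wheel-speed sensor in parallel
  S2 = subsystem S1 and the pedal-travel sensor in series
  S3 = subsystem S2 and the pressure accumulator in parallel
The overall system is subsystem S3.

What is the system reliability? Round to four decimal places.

0.9611

R(brake ECU) = exp(−0.00015 × 720) = 0.897628
R(wheel-speed sensor) = exp(−0.00033 × 720) = 0.788518
R(pedal-travel sensor) = exp(−0.00036 × 720) = 0.771669
R(pressure accumulator) = exp(−0.00024 × 720) = 0.841306
Parallel (brake ECU and wheel-speed sensor): 1 − (1 − 0.897628)(1 − 0.788518) = 0.978350
Series ([0.978350] and pedal-travel sensor): 0.978350 × 0.771669 = 0.754962
Parallel ([0.754962] and pressure accumulator): 1 − (1 − 0.754962)(1 − 0.841306) = 0.9611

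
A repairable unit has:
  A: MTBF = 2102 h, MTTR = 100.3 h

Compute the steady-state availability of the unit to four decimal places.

A(A) = MTBF/(MTBF+MTTR) = 2102/(2102+100.3) = 0.9545

0.9545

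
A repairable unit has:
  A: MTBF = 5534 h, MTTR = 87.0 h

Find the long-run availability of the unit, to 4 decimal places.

0.9845

A(A) = MTBF/(MTBF+MTTR) = 5534/(5534+87.0) = 0.9845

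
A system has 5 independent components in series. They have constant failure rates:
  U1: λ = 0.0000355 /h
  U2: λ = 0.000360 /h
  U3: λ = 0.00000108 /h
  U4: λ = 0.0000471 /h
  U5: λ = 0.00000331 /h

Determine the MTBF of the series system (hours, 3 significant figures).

2240

Series of exponential components: λ_sys = Σ λ_i
λ_sys = 0.0000355 + 0.000360 + 0.00000108 + 0.0000471 + 0.00000331 = 4.4699e-04 /h
MTBF = 1 / λ_sys = 2240 h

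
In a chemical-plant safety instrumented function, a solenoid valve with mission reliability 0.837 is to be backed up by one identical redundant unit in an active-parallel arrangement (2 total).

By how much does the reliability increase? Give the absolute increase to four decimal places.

R_before = 0.837
R_after = 1 − (1 − 0.837)^2 = 0.9734
ΔR = 0.9734 − 0.837 = 0.1364

0.1364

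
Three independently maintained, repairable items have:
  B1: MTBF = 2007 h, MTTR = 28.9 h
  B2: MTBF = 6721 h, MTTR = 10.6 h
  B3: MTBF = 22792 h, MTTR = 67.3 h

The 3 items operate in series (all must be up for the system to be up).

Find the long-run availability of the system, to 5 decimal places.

0.98135

A(B1) = MTBF/(MTBF+MTTR) = 2007/(2007+28.9) = 0.985805
A(B2) = MTBF/(MTBF+MTTR) = 6721/(6721+10.6) = 0.998425
A(B3) = MTBF/(MTBF+MTTR) = 22792/(22792+67.3) = 0.997056
Series availability: 0.985805 × 0.998425 × 0.997056 = 0.98135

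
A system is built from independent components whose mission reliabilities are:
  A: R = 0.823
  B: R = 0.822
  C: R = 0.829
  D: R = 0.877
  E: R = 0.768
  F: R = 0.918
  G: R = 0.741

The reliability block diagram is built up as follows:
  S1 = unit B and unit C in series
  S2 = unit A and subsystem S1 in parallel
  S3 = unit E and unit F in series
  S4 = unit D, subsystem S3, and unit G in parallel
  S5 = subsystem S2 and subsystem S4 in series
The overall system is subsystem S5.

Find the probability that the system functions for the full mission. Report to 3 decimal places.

0.935

Series (B and C): 0.82200 × 0.82900 = 0.68144
Parallel (A and [0.68144]): 1 − (1 − 0.82300)(1 − 0.68144) = 0.94361
Series (E and F): 0.76800 × 0.91800 = 0.70502
Parallel (D, [0.70502], and G): 1 − (1 − 0.87700)(1 − 0.70502)(1 − 0.74100) = 0.99060
Series ([0.94361] and [0.99060]): 0.94361 × 0.99060 = 0.935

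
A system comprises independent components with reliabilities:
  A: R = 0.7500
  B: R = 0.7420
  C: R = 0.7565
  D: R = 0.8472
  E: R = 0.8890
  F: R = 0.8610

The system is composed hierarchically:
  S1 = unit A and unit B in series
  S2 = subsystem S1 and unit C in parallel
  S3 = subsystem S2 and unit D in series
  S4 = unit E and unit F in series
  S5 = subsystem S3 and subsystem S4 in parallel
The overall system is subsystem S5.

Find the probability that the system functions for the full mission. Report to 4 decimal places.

Series (A and B): 0.750000 × 0.742000 = 0.556500
Parallel ([0.556500] and C): 1 − (1 − 0.556500)(1 − 0.756500) = 0.892008
Series ([0.892008] and D): 0.892008 × 0.847200 = 0.755709
Series (E and F): 0.889000 × 0.861000 = 0.765429
Parallel ([0.755709] and [0.765429]): 1 − (1 − 0.755709)(1 − 0.765429) = 0.9427

0.9427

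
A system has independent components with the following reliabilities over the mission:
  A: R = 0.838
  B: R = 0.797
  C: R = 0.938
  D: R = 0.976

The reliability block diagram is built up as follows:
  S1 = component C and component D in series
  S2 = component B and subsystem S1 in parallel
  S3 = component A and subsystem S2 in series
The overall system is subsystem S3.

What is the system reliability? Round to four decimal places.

0.8236

Series (C and D): 0.938000 × 0.976000 = 0.915488
Parallel (B and [0.915488]): 1 − (1 − 0.797000)(1 − 0.915488) = 0.982844
Series (A and [0.982844]): 0.838000 × 0.982844 = 0.8236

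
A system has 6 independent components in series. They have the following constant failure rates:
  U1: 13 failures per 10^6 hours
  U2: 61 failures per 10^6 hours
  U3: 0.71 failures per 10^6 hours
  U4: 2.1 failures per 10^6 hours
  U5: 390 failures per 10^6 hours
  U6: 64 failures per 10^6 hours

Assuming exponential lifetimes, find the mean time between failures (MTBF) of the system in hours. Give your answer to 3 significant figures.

Series of exponential components: λ_sys = Σ λ_i
λ_sys = 0.000013 + 0.000061 + 0.00000071 + 0.0000021 + 0.00039 + 0.000064 = 5.3081e-04 /h
MTBF = 1 / λ_sys = 1880 h

1880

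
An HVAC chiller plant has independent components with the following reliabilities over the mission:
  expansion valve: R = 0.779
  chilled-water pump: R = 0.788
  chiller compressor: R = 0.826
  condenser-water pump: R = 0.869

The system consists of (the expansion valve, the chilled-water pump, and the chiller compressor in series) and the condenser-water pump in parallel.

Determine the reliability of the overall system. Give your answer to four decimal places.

Series (expansion valve, chilled-water pump, and chiller compressor): 0.779000 × 0.788000 × 0.826000 = 0.507042
Parallel ([0.507042] and condenser-water pump): 1 − (1 − 0.507042)(1 − 0.869000) = 0.9354

0.9354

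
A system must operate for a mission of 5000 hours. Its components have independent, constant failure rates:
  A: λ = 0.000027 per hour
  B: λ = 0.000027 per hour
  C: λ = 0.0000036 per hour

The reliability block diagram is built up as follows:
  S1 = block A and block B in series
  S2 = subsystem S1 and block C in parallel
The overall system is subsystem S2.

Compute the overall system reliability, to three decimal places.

R(A) = exp(−0.000027 × 5000) = 0.87372
R(B) = exp(−0.000027 × 5000) = 0.87372
R(C) = exp(−0.0000036 × 5000) = 0.98216
Series (A and B): 0.87372 × 0.87372 = 0.76339
Parallel ([0.76339] and C): 1 − (1 − 0.76339)(1 − 0.98216) = 0.996

0.996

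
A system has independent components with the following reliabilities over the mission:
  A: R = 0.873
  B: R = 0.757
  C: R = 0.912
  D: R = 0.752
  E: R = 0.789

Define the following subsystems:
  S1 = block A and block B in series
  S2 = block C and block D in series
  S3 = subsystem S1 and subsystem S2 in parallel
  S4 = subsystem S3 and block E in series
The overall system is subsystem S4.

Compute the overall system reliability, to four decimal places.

Series (A and B): 0.873000 × 0.757000 = 0.660861
Series (C and D): 0.912000 × 0.752000 = 0.685824
Parallel ([0.660861] and [0.685824]): 1 − (1 − 0.660861)(1 − 0.685824) = 0.893451
Series ([0.893451] and E): 0.893451 × 0.789000 = 0.7049

0.7049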